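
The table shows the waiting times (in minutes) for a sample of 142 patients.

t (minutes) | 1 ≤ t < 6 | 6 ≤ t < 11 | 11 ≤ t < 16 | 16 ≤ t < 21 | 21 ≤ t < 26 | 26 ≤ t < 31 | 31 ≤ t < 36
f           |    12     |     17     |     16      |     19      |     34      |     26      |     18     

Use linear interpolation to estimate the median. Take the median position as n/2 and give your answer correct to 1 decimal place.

22.0

Cumulative frequencies: 12, 29, 45, 64, 98, 124, 142
n = 142; position = n/2 = 71.
This falls in the class 21 ≤ t < 26: L = 21, F = 64, f = 34, h = 5.
Median ≈ 21 + ((71 − 64) / 34) × 5 = 22.0294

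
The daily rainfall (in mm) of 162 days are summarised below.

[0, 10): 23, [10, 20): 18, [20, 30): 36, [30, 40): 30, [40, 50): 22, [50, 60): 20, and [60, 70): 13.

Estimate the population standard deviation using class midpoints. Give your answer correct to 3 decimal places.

Midpoints: 5, 15, 25, 35, 45, 55, 65
n = 162, Σfm = 5270, mean = 32.5309
Σfm² = 223850
Σf(m − x̄)² = Σfm² − (Σfm)²/n = 223850 − 5270²/162 = 52412.3457
Population variance = 52412.3457 / 162 = 323.5330
Standard deviation = √323.5330 = 17.9870

17.987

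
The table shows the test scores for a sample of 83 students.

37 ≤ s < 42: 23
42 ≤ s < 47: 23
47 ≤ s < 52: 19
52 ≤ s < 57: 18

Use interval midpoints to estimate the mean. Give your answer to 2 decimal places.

Midpoints: 39.5, 44.5, 49.5, 54.5
Σfm = 23×39.5 + 23×44.5 + 19×49.5 + 18×54.5 = 3853.5
n = Σf = 83
Mean = 3853.5 / 83 = 46.4277

46.43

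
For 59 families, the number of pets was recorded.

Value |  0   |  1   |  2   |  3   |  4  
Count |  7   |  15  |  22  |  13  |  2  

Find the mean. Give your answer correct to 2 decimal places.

1.80

Values: 0, 1, 2, 3, 4
Σfx = 7×0 + 15×1 + 22×2 + 13×3 + 2×4 = 106
n = Σf = 59
Mean = 106 / 59 = 1.7966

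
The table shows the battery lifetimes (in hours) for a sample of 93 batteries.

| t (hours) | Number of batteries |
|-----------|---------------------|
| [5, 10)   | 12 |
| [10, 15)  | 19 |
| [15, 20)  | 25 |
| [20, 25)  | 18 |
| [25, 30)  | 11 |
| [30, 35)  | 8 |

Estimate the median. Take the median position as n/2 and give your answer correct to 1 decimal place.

Cumulative frequencies: 12, 31, 56, 74, 85, 93
n = 93; position = n/2 = 46.5.
This falls in the class [15, 20): L = 15, F = 31, f = 25, h = 5.
Median ≈ 15 + ((46.5 − 31) / 25) × 5 = 18.1000

18.1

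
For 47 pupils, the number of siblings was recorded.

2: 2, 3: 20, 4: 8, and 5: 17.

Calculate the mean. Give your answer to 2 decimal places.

3.85

Values: 2, 3, 4, 5
Σfx = 2×2 + 20×3 + 8×4 + 17×5 = 181
n = Σf = 47
Mean = 181 / 47 = 3.8511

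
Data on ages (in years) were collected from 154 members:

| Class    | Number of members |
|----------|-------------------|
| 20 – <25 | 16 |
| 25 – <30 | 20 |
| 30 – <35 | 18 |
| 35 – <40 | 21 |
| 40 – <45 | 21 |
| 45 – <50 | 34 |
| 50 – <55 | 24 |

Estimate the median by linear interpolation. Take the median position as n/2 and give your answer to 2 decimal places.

40.48

Cumulative frequencies: 16, 36, 54, 75, 96, 130, 154
n = 154; position = n/2 = 77.
This falls in the class 40 – <45: L = 40, F = 75, f = 21, h = 5.
Median ≈ 40 + ((77 − 75) / 21) × 5 = 40.4762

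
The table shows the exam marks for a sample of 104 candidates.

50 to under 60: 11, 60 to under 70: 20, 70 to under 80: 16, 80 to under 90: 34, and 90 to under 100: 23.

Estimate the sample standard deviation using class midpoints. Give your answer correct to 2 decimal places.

13.08

Midpoints: 55, 65, 75, 85, 95
n = 104, Σfm = 8180, mean = 78.6538
Σfm² = 661000
Σf(m − x̄)² = Σfm² − (Σfm)²/n = 661000 − 8180²/104 = 17611.5385
Sample variance = 17611.5385 / 103 = 170.9858
Standard deviation = √170.9858 = 13.0762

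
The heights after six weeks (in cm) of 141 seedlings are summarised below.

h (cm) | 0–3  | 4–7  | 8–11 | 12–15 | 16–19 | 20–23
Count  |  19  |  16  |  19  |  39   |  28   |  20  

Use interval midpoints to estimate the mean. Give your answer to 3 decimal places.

12.365

Midpoints: 1.5, 5.5, 9.5, 13.5, 17.5, 21.5
Σfm = 19×1.5 + 16×5.5 + 19×9.5 + 39×13.5 + 28×17.5 + 20×21.5 = 1743.5
n = Σf = 141
Mean = 1743.5 / 141 = 12.3652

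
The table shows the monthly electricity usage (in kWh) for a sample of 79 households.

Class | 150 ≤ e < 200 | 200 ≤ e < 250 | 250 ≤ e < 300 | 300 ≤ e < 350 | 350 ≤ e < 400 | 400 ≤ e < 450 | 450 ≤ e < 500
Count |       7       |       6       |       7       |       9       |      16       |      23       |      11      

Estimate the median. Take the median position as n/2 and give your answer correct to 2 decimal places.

Cumulative frequencies: 7, 13, 20, 29, 45, 68, 79
n = 79; position = n/2 = 39.5.
This falls in the class 350 ≤ e < 400: L = 350, F = 29, f = 16, h = 50.
Median ≈ 350 + ((39.5 − 29) / 16) × 50 = 382.8125

382.81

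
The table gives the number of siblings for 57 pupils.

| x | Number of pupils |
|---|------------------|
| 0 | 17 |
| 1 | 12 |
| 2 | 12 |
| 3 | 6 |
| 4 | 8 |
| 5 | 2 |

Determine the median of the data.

Cumulative frequencies: 17, 29, 41, 47, 55, 57
n = 57, so the median is the value in position (n+1)/2 = 29.
Position 29 falls at value 1.

1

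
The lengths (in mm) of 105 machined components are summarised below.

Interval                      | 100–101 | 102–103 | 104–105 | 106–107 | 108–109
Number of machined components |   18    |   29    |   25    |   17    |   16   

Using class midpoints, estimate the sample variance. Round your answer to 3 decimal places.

6.906

Midpoints: 100.5, 102.5, 104.5, 106.5, 108.5
n = 105, Σfm = 10940.5, mean = 104.1952
Σfm² = 1140666.25
Σf(m − x̄)² = Σfm² − (Σfm)²/n = 1140666.25 − 10940.5²/105 = 718.2476
Sample variance = 718.2476 / 104 = 6.9062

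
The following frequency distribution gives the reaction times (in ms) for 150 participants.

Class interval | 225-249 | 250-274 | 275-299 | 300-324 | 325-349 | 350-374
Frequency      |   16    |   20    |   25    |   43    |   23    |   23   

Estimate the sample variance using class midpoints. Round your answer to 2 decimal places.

Midpoints: 237, 262, 287, 312, 337, 362
n = 150, Σfm = 45700, mean = 304.6667
Σfm² = 14142700
Σf(m − x̄)² = Σfm² − (Σfm)²/n = 14142700 − 45700²/150 = 219433.3333
Sample variance = 219433.3333 / 149 = 1472.7069

1472.71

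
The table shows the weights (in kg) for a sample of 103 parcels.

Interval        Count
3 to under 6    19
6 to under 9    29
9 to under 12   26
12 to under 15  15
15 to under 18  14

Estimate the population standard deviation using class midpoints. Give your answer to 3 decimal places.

Midpoints: 4.5, 7.5, 10.5, 13.5, 16.5
n = 103, Σfm = 1009.5, mean = 9.8010
Σfm² = 11427.75
Σf(m − x̄)² = Σfm² − (Σfm)²/n = 11427.75 − 1009.5²/103 = 1533.6699
Population variance = 1533.6699 / 103 = 14.8900
Standard deviation = √14.8900 = 3.8588

3.859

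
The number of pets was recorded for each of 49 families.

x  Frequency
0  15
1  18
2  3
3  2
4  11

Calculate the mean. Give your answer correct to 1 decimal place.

1.5

Values: 0, 1, 2, 3, 4
Σfx = 15×0 + 18×1 + 3×2 + 2×3 + 11×4 = 74
n = Σf = 49
Mean = 74 / 49 = 1.5102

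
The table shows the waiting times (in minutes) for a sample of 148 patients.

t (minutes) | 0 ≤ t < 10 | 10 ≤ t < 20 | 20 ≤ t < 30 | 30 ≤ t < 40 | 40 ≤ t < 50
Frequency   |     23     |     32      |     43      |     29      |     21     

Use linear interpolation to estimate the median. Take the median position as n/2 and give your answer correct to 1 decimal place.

Cumulative frequencies: 23, 55, 98, 127, 148
n = 148; position = n/2 = 74.
This falls in the class 20 ≤ t < 30: L = 20, F = 55, f = 43, h = 10.
Median ≈ 20 + ((74 − 55) / 43) × 10 = 24.4186

24.4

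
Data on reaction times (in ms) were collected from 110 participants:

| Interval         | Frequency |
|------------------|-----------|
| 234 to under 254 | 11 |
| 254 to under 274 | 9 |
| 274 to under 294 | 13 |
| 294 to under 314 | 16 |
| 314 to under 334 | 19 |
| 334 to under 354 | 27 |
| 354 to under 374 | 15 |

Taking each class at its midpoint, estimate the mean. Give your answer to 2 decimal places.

Midpoints: 244, 264, 284, 304, 324, 344, 364
Σfm = 11×244 + 9×264 + 13×284 + 16×304 + 19×324 + 27×344 + 15×364 = 34520
n = Σf = 110
Mean = 34520 / 110 = 313.8182

313.82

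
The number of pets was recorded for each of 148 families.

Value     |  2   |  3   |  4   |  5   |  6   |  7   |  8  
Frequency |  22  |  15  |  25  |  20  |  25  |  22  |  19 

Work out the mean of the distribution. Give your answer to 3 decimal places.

5.034

Values: 2, 3, 4, 5, 6, 7, 8
Σfx = 22×2 + 15×3 + 25×4 + 20×5 + 25×6 + 22×7 + 19×8 = 745
n = Σf = 148
Mean = 745 / 148 = 5.0338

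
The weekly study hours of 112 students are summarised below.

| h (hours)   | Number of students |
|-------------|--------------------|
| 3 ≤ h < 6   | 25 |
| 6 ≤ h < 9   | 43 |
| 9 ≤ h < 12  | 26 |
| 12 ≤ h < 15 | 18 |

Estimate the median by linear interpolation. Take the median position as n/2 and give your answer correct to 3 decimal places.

8.163

Cumulative frequencies: 25, 68, 94, 112
n = 112; position = n/2 = 56.
This falls in the class 6 ≤ h < 9: L = 6, F = 25, f = 43, h = 3.
Median ≈ 6 + ((56 − 25) / 43) × 3 = 8.1628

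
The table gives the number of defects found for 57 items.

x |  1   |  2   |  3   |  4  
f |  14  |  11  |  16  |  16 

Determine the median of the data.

Cumulative frequencies: 14, 25, 41, 57
n = 57, so the median is the value in position (n+1)/2 = 29.
Position 29 falls at value 3.

3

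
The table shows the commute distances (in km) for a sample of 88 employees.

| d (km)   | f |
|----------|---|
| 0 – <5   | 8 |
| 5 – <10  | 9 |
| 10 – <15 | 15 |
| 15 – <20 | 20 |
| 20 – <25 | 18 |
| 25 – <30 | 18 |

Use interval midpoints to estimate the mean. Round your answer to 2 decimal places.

Midpoints: 2.5, 7.5, 12.5, 17.5, 22.5, 27.5
Σfm = 8×2.5 + 9×7.5 + 15×12.5 + 20×17.5 + 18×22.5 + 18×27.5 = 1525
n = Σf = 88
Mean = 1525 / 88 = 17.3295

17.33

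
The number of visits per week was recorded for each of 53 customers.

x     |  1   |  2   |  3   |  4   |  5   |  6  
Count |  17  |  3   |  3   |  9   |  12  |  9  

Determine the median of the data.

4

Cumulative frequencies: 17, 20, 23, 32, 44, 53
n = 53, so the median is the value in position (n+1)/2 = 27.
Position 27 falls at value 4.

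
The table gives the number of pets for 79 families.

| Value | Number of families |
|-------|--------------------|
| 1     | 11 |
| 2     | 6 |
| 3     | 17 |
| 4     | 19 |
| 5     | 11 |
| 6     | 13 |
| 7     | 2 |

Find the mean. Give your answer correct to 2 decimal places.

Values: 1, 2, 3, 4, 5, 6, 7
Σfx = 11×1 + 6×2 + 17×3 + 19×4 + 11×5 + 13×6 + 2×7 = 297
n = Σf = 79
Mean = 297 / 79 = 3.7595

3.76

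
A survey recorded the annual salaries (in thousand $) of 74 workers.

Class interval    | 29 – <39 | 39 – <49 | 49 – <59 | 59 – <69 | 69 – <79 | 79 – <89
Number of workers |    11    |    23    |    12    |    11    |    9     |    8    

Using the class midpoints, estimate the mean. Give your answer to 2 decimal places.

Midpoints: 34, 44, 54, 64, 74, 84
Σfm = 11×34 + 23×44 + 12×54 + 11×64 + 9×74 + 8×84 = 4076
n = Σf = 74
Mean = 4076 / 74 = 55.0811

55.08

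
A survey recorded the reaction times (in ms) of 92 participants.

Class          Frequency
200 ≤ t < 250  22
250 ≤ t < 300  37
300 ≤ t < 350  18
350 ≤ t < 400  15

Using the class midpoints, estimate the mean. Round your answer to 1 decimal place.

Midpoints: 225, 275, 325, 375
Σfm = 22×225 + 37×275 + 18×325 + 15×375 = 26600
n = Σf = 92
Mean = 26600 / 92 = 289.1304

289.1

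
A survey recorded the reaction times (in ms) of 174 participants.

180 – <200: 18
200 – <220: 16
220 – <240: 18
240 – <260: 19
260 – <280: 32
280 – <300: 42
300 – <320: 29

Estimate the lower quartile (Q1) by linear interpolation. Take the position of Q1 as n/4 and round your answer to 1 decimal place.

230.6

Cumulative frequencies: 18, 34, 52, 71, 103, 145, 174
n = 174; position = n/4 = 43.5.
This falls in the class 220 – <240: L = 220, F = 34, f = 18, h = 20.
Lower quartile ≈ 220 + ((43.5 − 34) / 18) × 20 = 230.5556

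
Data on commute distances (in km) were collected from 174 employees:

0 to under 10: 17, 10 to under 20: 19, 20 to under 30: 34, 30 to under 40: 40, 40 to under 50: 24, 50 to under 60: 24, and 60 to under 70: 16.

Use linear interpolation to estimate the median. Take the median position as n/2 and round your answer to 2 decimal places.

34.25

Cumulative frequencies: 17, 36, 70, 110, 134, 158, 174
n = 174; position = n/2 = 87.
This falls in the class 30 to under 40: L = 30, F = 70, f = 40, h = 10.
Median ≈ 30 + ((87 − 70) / 40) × 10 = 34.2500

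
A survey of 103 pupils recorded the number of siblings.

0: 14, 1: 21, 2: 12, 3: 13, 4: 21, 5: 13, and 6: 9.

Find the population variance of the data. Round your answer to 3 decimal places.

3.605

Values: 0, 1, 2, 3, 4, 5, 6
n = 103, Σfx = 287, mean = 2.7864
Σfx² = 1171
Σf(x − x̄)² = Σfx² − (Σfx)²/n = 1171 − 287²/103 = 371.3010
Population variance = 371.3010 / 103 = 3.6049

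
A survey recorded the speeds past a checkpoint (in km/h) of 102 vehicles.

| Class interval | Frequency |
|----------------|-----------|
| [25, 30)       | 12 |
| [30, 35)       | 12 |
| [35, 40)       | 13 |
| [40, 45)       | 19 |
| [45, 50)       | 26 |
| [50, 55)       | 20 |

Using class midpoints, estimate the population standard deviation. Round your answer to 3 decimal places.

Midpoints: 27.5, 32.5, 37.5, 42.5, 47.5, 52.5
n = 102, Σfm = 4300, mean = 42.1569
Σfm² = 188137.5
Σf(m − x̄)² = Σfm² − (Σfm)²/n = 188137.5 − 4300²/102 = 6862.9902
Population variance = 6862.9902 / 102 = 67.2842
Standard deviation = √67.2842 = 8.2027

8.203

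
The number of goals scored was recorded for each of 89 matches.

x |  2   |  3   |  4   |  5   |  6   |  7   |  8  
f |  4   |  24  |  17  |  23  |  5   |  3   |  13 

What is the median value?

4

Cumulative frequencies: 4, 28, 45, 68, 73, 76, 89
n = 89, so the median is the value in position (n+1)/2 = 45.
Position 45 falls at value 4.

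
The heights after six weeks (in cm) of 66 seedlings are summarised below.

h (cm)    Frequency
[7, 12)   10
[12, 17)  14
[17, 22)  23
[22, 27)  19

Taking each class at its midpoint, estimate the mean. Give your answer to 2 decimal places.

Midpoints: 9.5, 14.5, 19.5, 24.5
Σfm = 10×9.5 + 14×14.5 + 23×19.5 + 19×24.5 = 1212
n = Σf = 66
Mean = 1212 / 66 = 18.3636

18.36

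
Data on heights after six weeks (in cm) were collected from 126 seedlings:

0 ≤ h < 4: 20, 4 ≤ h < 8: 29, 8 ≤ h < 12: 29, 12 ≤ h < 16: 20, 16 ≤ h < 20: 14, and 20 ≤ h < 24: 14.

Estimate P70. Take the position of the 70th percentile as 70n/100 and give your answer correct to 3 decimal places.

14.040

Cumulative frequencies: 20, 49, 78, 98, 112, 126
n = 126; position = 70n/100 = 88.2.
This falls in the class 12 ≤ h < 16: L = 12, F = 78, f = 20, h = 4.
70th percentile ≈ 12 + ((88.2 − 78) / 20) × 4 = 14.0400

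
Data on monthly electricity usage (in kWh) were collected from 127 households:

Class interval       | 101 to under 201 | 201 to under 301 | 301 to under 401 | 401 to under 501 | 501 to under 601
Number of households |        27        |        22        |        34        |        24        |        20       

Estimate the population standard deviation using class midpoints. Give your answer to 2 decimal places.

Midpoints: 151, 251, 351, 451, 551
n = 127, Σfm = 43377, mean = 341.5512
Σfm² = 17144127
Σf(m − x̄)² = Σfm² − (Σfm)²/n = 17144127 − 43377²/127 = 2328661.4173
Population variance = 2328661.4173 / 127 = 18335.9167
Standard deviation = √18335.9167 = 135.4102

135.41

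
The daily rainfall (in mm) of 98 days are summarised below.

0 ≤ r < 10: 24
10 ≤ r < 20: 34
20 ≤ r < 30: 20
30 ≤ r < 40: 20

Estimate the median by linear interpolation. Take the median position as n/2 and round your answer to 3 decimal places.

17.353

Cumulative frequencies: 24, 58, 78, 98
n = 98; position = n/2 = 49.
This falls in the class 10 ≤ r < 20: L = 10, F = 24, f = 34, h = 10.
Median ≈ 10 + ((49 − 24) / 34) × 10 = 17.3529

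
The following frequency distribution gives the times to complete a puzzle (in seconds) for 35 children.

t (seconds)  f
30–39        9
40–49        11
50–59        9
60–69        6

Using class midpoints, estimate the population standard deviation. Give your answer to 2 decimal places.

10.40

Midpoints: 34.5, 44.5, 54.5, 64.5
n = 35, Σfm = 1677.5, mean = 47.9286
Σfm² = 84188.75
Σf(m − x̄)² = Σfm² − (Σfm)²/n = 84188.75 − 1677.5²/35 = 3788.5714
Population variance = 3788.5714 / 35 = 108.2449
Standard deviation = √108.2449 = 10.4041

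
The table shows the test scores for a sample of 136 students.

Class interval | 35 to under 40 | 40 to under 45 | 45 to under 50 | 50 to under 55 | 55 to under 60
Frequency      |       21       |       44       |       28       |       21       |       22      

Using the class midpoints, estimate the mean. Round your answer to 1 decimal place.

Midpoints: 37.5, 42.5, 47.5, 52.5, 57.5
Σfm = 21×37.5 + 44×42.5 + 28×47.5 + 21×52.5 + 22×57.5 = 6355
n = Σf = 136
Mean = 6355 / 136 = 46.7279

46.7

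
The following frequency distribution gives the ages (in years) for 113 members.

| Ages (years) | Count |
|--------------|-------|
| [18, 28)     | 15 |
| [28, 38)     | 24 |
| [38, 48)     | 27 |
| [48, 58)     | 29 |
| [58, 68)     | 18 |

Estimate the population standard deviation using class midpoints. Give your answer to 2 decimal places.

Midpoints: 23, 33, 43, 53, 63
n = 113, Σfm = 4969, mean = 43.9735
Σfm² = 236897
Σf(m − x̄)² = Σfm² − (Σfm)²/n = 236897 − 4969²/113 = 18392.9204
Population variance = 18392.9204 / 113 = 162.7692
Standard deviation = √162.7692 = 12.7581

12.76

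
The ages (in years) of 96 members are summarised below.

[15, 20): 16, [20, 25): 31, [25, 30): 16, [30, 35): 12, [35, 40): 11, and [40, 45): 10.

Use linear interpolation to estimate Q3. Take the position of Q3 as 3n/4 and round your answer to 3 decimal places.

Cumulative frequencies: 16, 47, 63, 75, 86, 96
n = 96; position = 3n/4 = 72.
This falls in the class [30, 35): L = 30, F = 63, f = 12, h = 5.
Upper quartile ≈ 30 + ((72 − 63) / 12) × 5 = 33.7500

33.750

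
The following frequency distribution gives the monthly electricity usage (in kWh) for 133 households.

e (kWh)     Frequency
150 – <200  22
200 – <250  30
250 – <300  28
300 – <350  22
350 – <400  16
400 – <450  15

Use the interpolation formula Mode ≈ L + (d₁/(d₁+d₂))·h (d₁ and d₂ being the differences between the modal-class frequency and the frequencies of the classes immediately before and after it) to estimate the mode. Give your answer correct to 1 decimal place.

Modal class: 200 – <250 (highest frequency 30).
d₁ = 30 − 22 = 8, d₂ = 30 − 28 = 2
Mode ≈ 200 + (8/(8+2)) × 50 = 200 + 40.0000 = 240.0000

240.0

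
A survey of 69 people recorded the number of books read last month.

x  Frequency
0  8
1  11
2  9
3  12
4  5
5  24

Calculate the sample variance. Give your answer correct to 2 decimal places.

3.32

Values: 0, 1, 2, 3, 4, 5
n = 69, Σfx = 205, mean = 2.9710
Σfx² = 835
Σf(x − x̄)² = Σfx² − (Σfx)²/n = 835 − 205²/69 = 225.9420
Sample variance = 225.9420 / 68 = 3.3227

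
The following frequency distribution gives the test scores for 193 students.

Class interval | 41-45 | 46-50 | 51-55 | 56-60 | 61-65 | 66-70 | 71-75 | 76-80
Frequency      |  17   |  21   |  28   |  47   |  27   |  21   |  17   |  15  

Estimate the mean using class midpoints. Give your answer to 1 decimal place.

59.5

Midpoints: 43, 48, 53, 58, 63, 68, 73, 78
Σfm = 17×43 + 21×48 + 28×53 + 47×58 + 27×63 + 21×68 + 17×73 + 15×78 = 11489
n = Σf = 193
Mean = 11489 / 193 = 59.5285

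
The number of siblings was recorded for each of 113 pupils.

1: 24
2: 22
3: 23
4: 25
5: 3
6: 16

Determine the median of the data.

3

Cumulative frequencies: 24, 46, 69, 94, 97, 113
n = 113, so the median is the value in position (n+1)/2 = 57.
Position 57 falls at value 3.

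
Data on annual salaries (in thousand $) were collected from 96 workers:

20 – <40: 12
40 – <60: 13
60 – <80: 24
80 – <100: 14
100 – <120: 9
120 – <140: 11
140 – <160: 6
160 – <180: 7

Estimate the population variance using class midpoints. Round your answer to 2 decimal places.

Midpoints: 30, 50, 70, 90, 110, 130, 150, 170
n = 96, Σfm = 8460, mean = 88.1250
Σfm² = 906400
Σf(m − x̄)² = Σfm² − (Σfm)²/n = 906400 − 8460²/96 = 160862.5000
Population variance = 160862.5000 / 96 = 1675.6510

1675.65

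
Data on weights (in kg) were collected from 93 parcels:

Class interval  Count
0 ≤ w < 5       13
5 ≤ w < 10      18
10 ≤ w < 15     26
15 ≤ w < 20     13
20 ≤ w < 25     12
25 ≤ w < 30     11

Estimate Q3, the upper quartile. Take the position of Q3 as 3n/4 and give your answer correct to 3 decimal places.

Cumulative frequencies: 13, 31, 57, 70, 82, 93
n = 93; position = 3n/4 = 69.75.
This falls in the class 15 ≤ w < 20: L = 15, F = 57, f = 13, h = 5.
Upper quartile ≈ 15 + ((69.75 − 57) / 13) × 5 = 19.9038

19.904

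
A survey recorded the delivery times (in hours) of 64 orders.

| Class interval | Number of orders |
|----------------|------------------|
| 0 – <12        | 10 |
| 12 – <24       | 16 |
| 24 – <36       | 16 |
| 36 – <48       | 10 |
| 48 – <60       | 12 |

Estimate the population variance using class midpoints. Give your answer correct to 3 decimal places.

256.359

Midpoints: 6, 18, 30, 42, 54
n = 64, Σfm = 1896, mean = 29.6250
Σfm² = 72576
Σf(m − x̄)² = Σfm² − (Σfm)²/n = 72576 − 1896²/64 = 16407.0000
Population variance = 16407.0000 / 64 = 256.3594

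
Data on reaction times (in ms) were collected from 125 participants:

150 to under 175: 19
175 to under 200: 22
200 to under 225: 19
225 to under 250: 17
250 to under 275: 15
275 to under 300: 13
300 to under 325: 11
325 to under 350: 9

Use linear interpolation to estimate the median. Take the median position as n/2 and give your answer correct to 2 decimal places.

Cumulative frequencies: 19, 41, 60, 77, 92, 105, 116, 125
n = 125; position = n/2 = 62.5.
This falls in the class 225 to under 250: L = 225, F = 60, f = 17, h = 25.
Median ≈ 225 + ((62.5 − 60) / 17) × 25 = 228.6765

228.68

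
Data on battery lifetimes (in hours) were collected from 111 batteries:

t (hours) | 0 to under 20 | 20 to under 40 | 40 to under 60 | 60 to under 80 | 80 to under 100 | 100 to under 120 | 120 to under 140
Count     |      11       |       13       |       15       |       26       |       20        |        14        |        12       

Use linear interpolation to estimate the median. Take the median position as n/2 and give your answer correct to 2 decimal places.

72.69

Cumulative frequencies: 11, 24, 39, 65, 85, 99, 111
n = 111; position = n/2 = 55.5.
This falls in the class 60 to under 80: L = 60, F = 39, f = 26, h = 20.
Median ≈ 60 + ((55.5 − 39) / 26) × 20 = 72.6923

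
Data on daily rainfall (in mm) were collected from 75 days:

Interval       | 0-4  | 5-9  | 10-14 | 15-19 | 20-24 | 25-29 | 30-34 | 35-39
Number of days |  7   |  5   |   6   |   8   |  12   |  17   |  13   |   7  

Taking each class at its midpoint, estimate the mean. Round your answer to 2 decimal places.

Midpoints: 2, 7, 12, 17, 22, 27, 32, 37
Σfm = 7×2 + 5×7 + 6×12 + 8×17 + 12×22 + 17×27 + 13×32 + 7×37 = 1655
n = Σf = 75
Mean = 1655 / 75 = 22.0667

22.07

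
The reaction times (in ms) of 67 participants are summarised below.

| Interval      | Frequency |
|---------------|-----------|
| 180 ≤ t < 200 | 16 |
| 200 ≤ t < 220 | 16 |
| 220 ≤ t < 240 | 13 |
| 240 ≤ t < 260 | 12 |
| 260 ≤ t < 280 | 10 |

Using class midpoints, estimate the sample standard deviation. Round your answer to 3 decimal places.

27.872

Midpoints: 190, 210, 230, 250, 270
n = 67, Σfm = 15090, mean = 225.2239
Σfm² = 3449900
Σf(m − x̄)² = Σfm² − (Σfm)²/n = 3449900 − 15090²/67 = 51271.6418
Sample variance = 51271.6418 / 66 = 776.8431
Standard deviation = √776.8431 = 27.8719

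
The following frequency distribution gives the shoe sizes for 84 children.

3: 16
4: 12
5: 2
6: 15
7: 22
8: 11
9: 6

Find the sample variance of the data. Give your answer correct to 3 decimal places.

3.762

Values: 3, 4, 5, 6, 7, 8, 9
n = 84, Σfx = 492, mean = 5.8571
Σfx² = 3194
Σf(x − x̄)² = Σfx² − (Σfx)²/n = 3194 − 492²/84 = 312.2857
Sample variance = 312.2857 / 83 = 3.7625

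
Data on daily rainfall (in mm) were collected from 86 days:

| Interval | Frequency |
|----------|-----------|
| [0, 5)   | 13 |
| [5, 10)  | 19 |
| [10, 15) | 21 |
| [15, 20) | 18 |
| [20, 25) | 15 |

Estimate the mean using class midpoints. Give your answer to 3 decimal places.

Midpoints: 2.5, 7.5, 12.5, 17.5, 22.5
Σfm = 13×2.5 + 19×7.5 + 21×12.5 + 18×17.5 + 15×22.5 = 1090
n = Σf = 86
Mean = 1090 / 86 = 12.6744

12.674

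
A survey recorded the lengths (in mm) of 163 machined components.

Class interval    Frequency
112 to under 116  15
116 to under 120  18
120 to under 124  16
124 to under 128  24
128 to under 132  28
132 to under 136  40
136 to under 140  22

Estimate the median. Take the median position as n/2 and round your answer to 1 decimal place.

Cumulative frequencies: 15, 33, 49, 73, 101, 141, 163
n = 163; position = n/2 = 81.5.
This falls in the class 128 to under 132: L = 128, F = 73, f = 28, h = 4.
Median ≈ 128 + ((81.5 − 73) / 28) × 4 = 129.2143

129.2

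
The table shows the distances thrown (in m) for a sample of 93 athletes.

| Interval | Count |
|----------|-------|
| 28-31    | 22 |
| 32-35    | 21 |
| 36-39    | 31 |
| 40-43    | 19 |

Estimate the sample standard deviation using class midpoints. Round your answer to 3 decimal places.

Midpoints: 29.5, 33.5, 37.5, 41.5
n = 93, Σfm = 3303.5, mean = 35.5215
Σfm² = 119029.25
Σf(m − x̄)² = Σfm² − (Σfm)²/n = 119029.25 − 3303.5²/93 = 1683.9570
Sample variance = 1683.9570 / 92 = 18.3039
Standard deviation = √18.3039 = 4.2783

4.278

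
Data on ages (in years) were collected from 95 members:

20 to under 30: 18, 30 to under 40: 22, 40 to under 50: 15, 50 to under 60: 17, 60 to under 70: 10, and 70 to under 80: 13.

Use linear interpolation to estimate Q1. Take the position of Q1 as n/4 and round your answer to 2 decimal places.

Cumulative frequencies: 18, 40, 55, 72, 82, 95
n = 95; position = n/4 = 23.75.
This falls in the class 30 to under 40: L = 30, F = 18, f = 22, h = 10.
Lower quartile ≈ 30 + ((23.75 − 18) / 22) × 10 = 32.6136

32.61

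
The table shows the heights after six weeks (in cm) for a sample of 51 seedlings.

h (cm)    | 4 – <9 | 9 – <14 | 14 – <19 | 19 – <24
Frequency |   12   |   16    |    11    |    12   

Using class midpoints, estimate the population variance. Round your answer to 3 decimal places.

Midpoints: 6.5, 11.5, 16.5, 21.5
n = 51, Σfm = 701.5, mean = 13.7549
Σfm² = 11164.75
Σf(m − x̄)² = Σfm² − (Σfm)²/n = 11164.75 − 701.5²/51 = 1515.6863
Population variance = 1515.6863 / 51 = 29.7193

29.719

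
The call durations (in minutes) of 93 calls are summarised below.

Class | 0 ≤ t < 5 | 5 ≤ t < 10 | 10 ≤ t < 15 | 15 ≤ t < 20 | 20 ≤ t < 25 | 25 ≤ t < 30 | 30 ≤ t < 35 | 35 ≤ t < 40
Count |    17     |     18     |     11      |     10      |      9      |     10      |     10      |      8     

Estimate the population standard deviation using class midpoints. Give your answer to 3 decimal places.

11.622

Midpoints: 2.5, 7.5, 12.5, 17.5, 22.5, 27.5, 32.5, 37.5
n = 93, Σfm = 1592.5, mean = 17.1237
Σfm² = 39831.25
Σf(m − x̄)² = Σfm² − (Σfm)²/n = 39831.25 − 1592.5²/93 = 12561.8280
Population variance = 12561.8280 / 93 = 135.0734
Standard deviation = √135.0734 = 11.6221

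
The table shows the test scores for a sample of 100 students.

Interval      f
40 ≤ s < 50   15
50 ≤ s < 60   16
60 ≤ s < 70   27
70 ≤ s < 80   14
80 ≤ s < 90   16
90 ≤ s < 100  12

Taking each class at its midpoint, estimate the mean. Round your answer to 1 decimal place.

68.6

Midpoints: 45, 55, 65, 75, 85, 95
Σfm = 15×45 + 16×55 + 27×65 + 14×75 + 16×85 + 12×95 = 6860
n = Σf = 100
Mean = 6860 / 100 = 68.6000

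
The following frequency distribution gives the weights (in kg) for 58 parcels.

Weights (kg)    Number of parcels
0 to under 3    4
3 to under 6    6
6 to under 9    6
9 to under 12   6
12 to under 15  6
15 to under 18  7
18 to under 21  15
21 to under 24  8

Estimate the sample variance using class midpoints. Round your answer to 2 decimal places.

Midpoints: 1.5, 4.5, 7.5, 10.5, 13.5, 16.5, 19.5, 22.5
n = 58, Σfm = 810, mean = 13.9655
Σfm² = 13882.5
Σf(m − x̄)² = Σfm² − (Σfm)²/n = 13882.5 − 810²/58 = 2570.4310
Sample variance = 2570.4310 / 57 = 45.0953

45.10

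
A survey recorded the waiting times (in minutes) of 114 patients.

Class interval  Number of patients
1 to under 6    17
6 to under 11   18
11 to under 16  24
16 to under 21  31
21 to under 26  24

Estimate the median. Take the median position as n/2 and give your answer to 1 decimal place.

Cumulative frequencies: 17, 35, 59, 90, 114
n = 114; position = n/2 = 57.
This falls in the class 11 to under 16: L = 11, F = 35, f = 24, h = 5.
Median ≈ 11 + ((57 − 35) / 24) × 5 = 15.5833

15.6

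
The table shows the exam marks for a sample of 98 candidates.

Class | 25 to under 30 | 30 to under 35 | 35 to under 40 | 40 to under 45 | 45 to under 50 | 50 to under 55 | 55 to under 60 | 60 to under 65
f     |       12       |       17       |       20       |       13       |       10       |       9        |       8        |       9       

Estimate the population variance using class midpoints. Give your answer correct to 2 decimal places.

116.83

Midpoints: 27.5, 32.5, 37.5, 42.5, 47.5, 52.5, 57.5, 62.5
n = 98, Σfm = 4155, mean = 42.3980
Σfm² = 187612.5
Σf(m − x̄)² = Σfm² − (Σfm)²/n = 187612.5 − 4155²/98 = 11448.9796
Population variance = 11448.9796 / 98 = 116.8263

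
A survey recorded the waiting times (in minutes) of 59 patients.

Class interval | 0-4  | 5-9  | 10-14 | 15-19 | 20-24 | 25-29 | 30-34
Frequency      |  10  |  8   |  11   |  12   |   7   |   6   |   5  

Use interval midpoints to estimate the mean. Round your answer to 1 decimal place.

15.1

Midpoints: 2, 7, 12, 17, 22, 27, 32
Σfm = 10×2 + 8×7 + 11×12 + 12×17 + 7×22 + 6×27 + 5×32 = 888
n = Σf = 59
Mean = 888 / 59 = 15.0508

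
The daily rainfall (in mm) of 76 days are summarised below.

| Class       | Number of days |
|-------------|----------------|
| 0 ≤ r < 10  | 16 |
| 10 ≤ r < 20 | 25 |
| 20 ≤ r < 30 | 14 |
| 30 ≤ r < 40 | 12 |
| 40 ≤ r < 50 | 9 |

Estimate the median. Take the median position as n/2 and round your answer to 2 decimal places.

Cumulative frequencies: 16, 41, 55, 67, 76
n = 76; position = n/2 = 38.
This falls in the class 10 ≤ r < 20: L = 10, F = 16, f = 25, h = 10.
Median ≈ 10 + ((38 − 16) / 25) × 10 = 18.8000

18.80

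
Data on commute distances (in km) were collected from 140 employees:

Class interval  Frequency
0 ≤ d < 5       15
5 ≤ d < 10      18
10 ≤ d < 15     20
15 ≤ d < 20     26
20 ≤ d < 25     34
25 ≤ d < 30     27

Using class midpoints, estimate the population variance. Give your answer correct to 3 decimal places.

65.677

Midpoints: 2.5, 7.5, 12.5, 17.5, 22.5, 27.5
n = 140, Σfm = 2385, mean = 17.0357
Σfm² = 49825
Σf(m − x̄)² = Σfm² − (Σfm)²/n = 49825 − 2385²/140 = 9194.8214
Population variance = 9194.8214 / 140 = 65.6773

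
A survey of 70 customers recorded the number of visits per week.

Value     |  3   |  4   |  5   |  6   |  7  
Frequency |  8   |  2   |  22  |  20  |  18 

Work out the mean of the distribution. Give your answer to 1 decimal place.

5.5

Values: 3, 4, 5, 6, 7
Σfx = 8×3 + 2×4 + 22×5 + 20×6 + 18×7 = 388
n = Σf = 70
Mean = 388 / 70 = 5.5429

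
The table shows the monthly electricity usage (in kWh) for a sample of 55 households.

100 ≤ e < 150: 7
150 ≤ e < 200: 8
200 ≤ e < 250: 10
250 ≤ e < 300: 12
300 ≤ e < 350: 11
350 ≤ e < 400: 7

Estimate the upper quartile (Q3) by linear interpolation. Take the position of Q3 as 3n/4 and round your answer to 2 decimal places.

319.32

Cumulative frequencies: 7, 15, 25, 37, 48, 55
n = 55; position = 3n/4 = 41.25.
This falls in the class 300 ≤ e < 350: L = 300, F = 37, f = 11, h = 50.
Upper quartile ≈ 300 + ((41.25 − 37) / 11) × 50 = 319.3182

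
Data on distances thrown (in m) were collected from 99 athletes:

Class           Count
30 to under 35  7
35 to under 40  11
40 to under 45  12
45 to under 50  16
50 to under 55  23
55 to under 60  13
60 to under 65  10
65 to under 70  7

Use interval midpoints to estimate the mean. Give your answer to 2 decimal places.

Midpoints: 32.5, 37.5, 42.5, 47.5, 52.5, 57.5, 62.5, 67.5
Σfm = 7×32.5 + 11×37.5 + 12×42.5 + 16×47.5 + 23×52.5 + 13×57.5 + 10×62.5 + 7×67.5 = 4962.5
n = Σf = 99
Mean = 4962.5 / 99 = 50.1263

50.13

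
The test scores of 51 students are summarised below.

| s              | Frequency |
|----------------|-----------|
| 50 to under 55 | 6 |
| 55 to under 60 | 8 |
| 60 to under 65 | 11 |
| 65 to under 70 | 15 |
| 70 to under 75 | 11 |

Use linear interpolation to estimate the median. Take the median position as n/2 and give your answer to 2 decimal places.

Cumulative frequencies: 6, 14, 25, 40, 51
n = 51; position = n/2 = 25.5.
This falls in the class 65 to under 70: L = 65, F = 25, f = 15, h = 5.
Median ≈ 65 + ((25.5 − 25) / 15) × 5 = 65.1667

65.17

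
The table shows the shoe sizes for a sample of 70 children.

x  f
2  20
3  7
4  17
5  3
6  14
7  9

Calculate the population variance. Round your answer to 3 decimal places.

3.218

Values: 2, 3, 4, 5, 6, 7
n = 70, Σfx = 291, mean = 4.1571
Σfx² = 1435
Σf(x − x̄)² = Σfx² − (Σfx)²/n = 1435 − 291²/70 = 225.2714
Population variance = 225.2714 / 70 = 3.2182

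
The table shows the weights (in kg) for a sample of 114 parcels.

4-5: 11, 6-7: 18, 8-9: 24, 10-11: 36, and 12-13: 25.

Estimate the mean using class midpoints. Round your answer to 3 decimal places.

Midpoints: 4.5, 6.5, 8.5, 10.5, 12.5
Σfm = 11×4.5 + 18×6.5 + 24×8.5 + 36×10.5 + 25×12.5 = 1061
n = Σf = 114
Mean = 1061 / 114 = 9.3070

9.307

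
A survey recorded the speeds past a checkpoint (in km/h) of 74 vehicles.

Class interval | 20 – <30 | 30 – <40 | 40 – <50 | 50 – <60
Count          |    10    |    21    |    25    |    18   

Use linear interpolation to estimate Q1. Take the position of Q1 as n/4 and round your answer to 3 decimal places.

34.048

Cumulative frequencies: 10, 31, 56, 74
n = 74; position = n/4 = 18.5.
This falls in the class 30 – <40: L = 30, F = 10, f = 21, h = 10.
Lower quartile ≈ 30 + ((18.5 − 10) / 21) × 10 = 34.0476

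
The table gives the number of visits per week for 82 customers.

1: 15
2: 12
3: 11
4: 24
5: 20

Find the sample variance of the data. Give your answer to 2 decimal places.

Values: 1, 2, 3, 4, 5
n = 82, Σfx = 268, mean = 3.2683
Σfx² = 1046
Σf(x − x̄)² = Σfx² − (Σfx)²/n = 1046 − 268²/82 = 170.0976
Sample variance = 170.0976 / 81 = 2.1000

2.10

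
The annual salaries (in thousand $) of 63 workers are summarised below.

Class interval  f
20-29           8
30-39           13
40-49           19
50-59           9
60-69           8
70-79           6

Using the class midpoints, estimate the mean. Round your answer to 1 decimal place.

Midpoints: 24.5, 34.5, 44.5, 54.5, 64.5, 74.5
Σfm = 8×24.5 + 13×34.5 + 19×44.5 + 9×54.5 + 8×64.5 + 6×74.5 = 2943.5
n = Σf = 63
Mean = 2943.5 / 63 = 46.7222

46.7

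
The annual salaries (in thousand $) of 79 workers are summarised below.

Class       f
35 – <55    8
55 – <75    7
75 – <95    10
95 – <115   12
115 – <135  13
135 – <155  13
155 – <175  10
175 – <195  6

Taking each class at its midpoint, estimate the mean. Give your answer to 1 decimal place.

116.4

Midpoints: 45, 65, 85, 105, 125, 145, 165, 185
Σfm = 8×45 + 7×65 + 10×85 + 12×105 + 13×125 + 13×145 + 10×165 + 6×185 = 9195
n = Σf = 79
Mean = 9195 / 79 = 116.3924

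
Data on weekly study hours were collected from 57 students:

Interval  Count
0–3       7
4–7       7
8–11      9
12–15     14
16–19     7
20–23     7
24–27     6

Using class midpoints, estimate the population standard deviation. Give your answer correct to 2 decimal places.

7.28

Midpoints: 1.5, 5.5, 9.5, 13.5, 17.5, 21.5, 25.5
n = 57, Σfm = 749.5, mean = 13.1491
Σfm² = 12872.25
Σf(m − x̄)² = Σfm² − (Σfm)²/n = 12872.25 − 749.5²/57 = 3016.9825
Population variance = 3016.9825 / 57 = 52.9295
Standard deviation = √52.9295 = 7.2753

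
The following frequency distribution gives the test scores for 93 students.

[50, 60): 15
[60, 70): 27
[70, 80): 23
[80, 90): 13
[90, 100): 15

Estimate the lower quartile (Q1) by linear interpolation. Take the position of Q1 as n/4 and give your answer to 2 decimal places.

63.06

Cumulative frequencies: 15, 42, 65, 78, 93
n = 93; position = n/4 = 23.25.
This falls in the class [60, 70): L = 60, F = 15, f = 27, h = 10.
Lower quartile ≈ 60 + ((23.25 − 15) / 27) × 10 = 63.0556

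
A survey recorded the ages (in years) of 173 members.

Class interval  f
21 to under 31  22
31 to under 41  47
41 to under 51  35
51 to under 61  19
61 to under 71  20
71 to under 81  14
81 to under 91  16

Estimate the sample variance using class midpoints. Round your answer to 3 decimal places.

Midpoints: 26, 36, 46, 56, 66, 76, 86
n = 173, Σfm = 8698, mean = 50.2775
Σfm² = 495748
Σf(m − x̄)² = Σfm² − (Σfm)²/n = 495748 − 8698²/173 = 58434.6821
Sample variance = 58434.6821 / 172 = 339.7365

339.737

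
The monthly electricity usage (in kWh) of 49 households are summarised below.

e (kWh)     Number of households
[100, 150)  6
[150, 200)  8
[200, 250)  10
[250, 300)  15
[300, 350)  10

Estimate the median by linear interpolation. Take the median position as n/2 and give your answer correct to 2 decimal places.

251.67

Cumulative frequencies: 6, 14, 24, 39, 49
n = 49; position = n/2 = 24.5.
This falls in the class [250, 300): L = 250, F = 24, f = 15, h = 50.
Median ≈ 250 + ((24.5 − 24) / 15) × 50 = 251.6667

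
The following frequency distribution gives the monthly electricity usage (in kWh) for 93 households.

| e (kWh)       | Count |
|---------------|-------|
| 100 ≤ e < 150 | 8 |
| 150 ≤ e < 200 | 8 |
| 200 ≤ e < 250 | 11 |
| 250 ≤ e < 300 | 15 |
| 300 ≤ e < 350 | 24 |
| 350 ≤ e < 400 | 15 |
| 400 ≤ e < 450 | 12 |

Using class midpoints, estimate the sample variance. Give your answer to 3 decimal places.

7897.966

Midpoints: 125, 175, 225, 275, 325, 375, 425
n = 93, Σfm = 27525, mean = 295.9677
Σfm² = 8873125
Σf(m − x̄)² = Σfm² − (Σfm)²/n = 8873125 − 27525²/93 = 726612.9032
Sample variance = 726612.9032 / 92 = 7897.9663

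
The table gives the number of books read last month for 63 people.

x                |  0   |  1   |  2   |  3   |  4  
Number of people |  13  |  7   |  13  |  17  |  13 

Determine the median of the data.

2

Cumulative frequencies: 13, 20, 33, 50, 63
n = 63, so the median is the value in position (n+1)/2 = 32.
Position 32 falls at value 2.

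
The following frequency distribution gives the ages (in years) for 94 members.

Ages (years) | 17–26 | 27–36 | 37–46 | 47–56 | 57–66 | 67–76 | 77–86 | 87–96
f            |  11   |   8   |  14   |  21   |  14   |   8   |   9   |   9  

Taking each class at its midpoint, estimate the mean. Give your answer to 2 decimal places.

54.69

Midpoints: 21.5, 31.5, 41.5, 51.5, 61.5, 71.5, 81.5, 91.5
Σfm = 11×21.5 + 8×31.5 + 14×41.5 + 21×51.5 + 14×61.5 + 8×71.5 + 9×81.5 + 9×91.5 = 5141
n = Σf = 94
Mean = 5141 / 94 = 54.6915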